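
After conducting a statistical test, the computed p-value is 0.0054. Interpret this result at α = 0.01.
Since p = 0.0054 < α = 0.01, reject H₀.
There is sufficient evidence to reject the null hypothesis; the result is statistically significant at the 0.01 level.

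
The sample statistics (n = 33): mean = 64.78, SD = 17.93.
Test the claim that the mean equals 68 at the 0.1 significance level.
One-sample t-test:
H₀: μ = 68
H₁: μ ≠ 68
df = n - 1 = 32
t = (x̄ - μ₀) / (s/√n) = (64.78 - 68) / (17.93/√33) = -1.032
p-value = 0.3100

Since p-value > α = 0.1, we fail to reject H₀.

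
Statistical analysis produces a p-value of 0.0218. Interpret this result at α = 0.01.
Since p = 0.0218 > α = 0.01, fail to reject H₀.
There is insufficient evidence to reject the null hypothesis; the result is not statistically significant at the 0.01 level.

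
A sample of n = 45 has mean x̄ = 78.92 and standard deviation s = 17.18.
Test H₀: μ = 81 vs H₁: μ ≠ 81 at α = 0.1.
One-sample t-test:
H₀: μ = 81
H₁: μ ≠ 81
df = n - 1 = 44
t = (x̄ - μ₀) / (s/√n) = (78.92 - 81) / (17.18/√45) = -0.812
p-value = 0.4211

Since p-value > α = 0.1, we fail to reject H₀.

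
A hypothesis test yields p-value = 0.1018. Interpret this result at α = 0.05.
Since p = 0.1018 > α = 0.05, fail to reject H₀.
There is insufficient evidence to reject the null hypothesis; the result is not statistically significant at the 0.05 level.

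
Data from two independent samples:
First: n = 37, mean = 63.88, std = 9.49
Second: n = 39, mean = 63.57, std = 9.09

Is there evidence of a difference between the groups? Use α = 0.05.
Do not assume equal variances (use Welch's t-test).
Welch's two-sample t-test:
H₀: μ₁ = μ₂
H₁: μ₁ ≠ μ₂
s₁²/n₁ = 9.49²/37 = 2.4341,  s₂²/n₂ = 9.09²/39 = 2.1187
SE = √(s₁²/n₁ + s₂²/n₂) = √(2.4341 + 2.1187) = 2.1337
df (Welch-Satterthwaite) = (s₁²/n₁ + s₂²/n₂)² / [(s₁²/n₁)²/(n₁-1) + (s₂²/n₂)²/(n₂-1)] ≈ 73.32
t = (x̄₁ - x̄₂) / SE = (63.88 - 63.57) / 2.1337 = 0.31 / 2.1337 = 0.145
p-value = 0.8849

Since p-value > α = 0.05, we fail to reject H₀.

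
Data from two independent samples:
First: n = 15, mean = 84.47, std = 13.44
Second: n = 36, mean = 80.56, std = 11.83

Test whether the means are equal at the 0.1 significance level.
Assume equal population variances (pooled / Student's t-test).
Student's two-sample t-test (equal variances):
H₀: μ₁ = μ₂
H₁: μ₁ ≠ μ₂
df = n₁ + n₂ - 2 = 49
Pooled variance s_p² = [(n₁-1)s₁² + (n₂-1)s₂²] / (n₁ + n₂ - 2) = [(14)(13.44²) + (35)(11.83²)] / 49 = 151.5731
SE = √(s_p²(1/n₁ + 1/n₂)) = √(151.5731 × (1/15 + 1/36)) = 3.7835
t = (x̄₁ - x̄₂) / SE = (84.47 - 80.56) / 3.7835 = 3.91 / 3.7835 = 1.033
p-value = 0.3065

Since p-value > α = 0.1, we fail to reject H₀.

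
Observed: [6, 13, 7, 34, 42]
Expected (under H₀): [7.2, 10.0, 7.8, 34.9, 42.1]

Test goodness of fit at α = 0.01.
Chi-square goodness of fit test:
H₀: observed counts match expected distribution
H₁: observed counts differ from expected distribution
df = k - 1 = 4
χ² = Σ(O - E)²/E
   = (6 - 7.2)²/7.2 + (13 - 10.0)²/10.0 + (7 - 7.8)²/7.8 + (34 - 34.9)²/34.9 + (42 - 42.1)²/42.1
   = 0.200 + 0.900 + 0.082 + 0.023 + 0.000
   = 1.21
p-value = 0.8772

Since p-value > α = 0.01, we fail to reject H₀.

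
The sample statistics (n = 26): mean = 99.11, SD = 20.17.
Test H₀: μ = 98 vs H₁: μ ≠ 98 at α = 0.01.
One-sample t-test:
H₀: μ = 98
H₁: μ ≠ 98
df = n - 1 = 25
t = (x̄ - μ₀) / (s/√n) = (99.11 - 98) / (20.17/√26) = 0.281
p-value = 0.7813

Since p-value > α = 0.01, we fail to reject H₀.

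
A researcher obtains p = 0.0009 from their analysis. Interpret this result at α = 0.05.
Since p = 0.0009 < α = 0.05, reject H₀.
There is sufficient evidence to reject the null hypothesis; the result is statistically significant at the 0.05 level.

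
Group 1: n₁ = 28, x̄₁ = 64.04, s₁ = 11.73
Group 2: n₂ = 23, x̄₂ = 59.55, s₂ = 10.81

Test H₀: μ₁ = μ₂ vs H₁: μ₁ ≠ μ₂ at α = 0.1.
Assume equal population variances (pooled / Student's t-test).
Student's two-sample t-test (equal variances):
H₀: μ₁ = μ₂
H₁: μ₁ ≠ μ₂
df = n₁ + n₂ - 2 = 49
Pooled variance s_p² = [(n₁-1)s₁² + (n₂-1)s₂²] / (n₁ + n₂ - 2) = [(27)(11.73²) + (22)(10.81²)] / 49 = 128.2825
SE = √(s_p²(1/n₁ + 1/n₂)) = √(128.2825 × (1/28 + 1/23)) = 3.1873
t = (x̄₁ - x̄₂) / SE = (64.04 - 59.55) / 3.1873 = 4.49 / 3.1873 = 1.409
p-value = 0.1652

Since p-value > α = 0.1, we fail to reject H₀.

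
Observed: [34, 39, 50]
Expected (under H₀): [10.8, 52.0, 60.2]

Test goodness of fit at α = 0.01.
Chi-square goodness of fit test:
H₀: observed counts match expected distribution
H₁: observed counts differ from expected distribution
df = k - 1 = 2
χ² = Σ(O - E)²/E
   = (34 - 10.8)²/10.8 + (39 - 52.0)²/52.0 + (50 - 60.2)²/60.2
   = 49.837 + 3.250 + 1.728
   = 54.82
p-value < 0.0001

Since p-value < α = 0.01, we reject H₀.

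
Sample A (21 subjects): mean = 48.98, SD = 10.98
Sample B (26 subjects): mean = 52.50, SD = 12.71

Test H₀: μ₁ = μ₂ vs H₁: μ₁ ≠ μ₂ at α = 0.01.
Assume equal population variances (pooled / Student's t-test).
Student's two-sample t-test (equal variances):
H₀: μ₁ = μ₂
H₁: μ₁ ≠ μ₂
df = n₁ + n₂ - 2 = 45
Pooled variance s_p² = [(n₁-1)s₁² + (n₂-1)s₂²] / (n₁ + n₂ - 2) = [(20)(10.98²) + (25)(12.71²)] / 45 = 143.3291
SE = √(s_p²(1/n₁ + 1/n₂)) = √(143.3291 × (1/21 + 1/26)) = 3.5125
t = (x̄₁ - x̄₂) / SE = (48.98 - 52.50) / 3.5125 = -3.52 / 3.5125 = -1.002
p-value = 0.3216

Since p-value > α = 0.01, we fail to reject H₀.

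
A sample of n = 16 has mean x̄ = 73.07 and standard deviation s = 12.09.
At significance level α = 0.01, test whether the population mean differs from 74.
One-sample t-test:
H₀: μ = 74
H₁: μ ≠ 74
df = n - 1 = 15
t = (x̄ - μ₀) / (s/√n) = (73.07 - 74) / (12.09/√16) = -0.308
p-value = 0.7625

Since p-value > α = 0.01, we fail to reject H₀.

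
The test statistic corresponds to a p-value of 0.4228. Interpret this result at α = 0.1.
Since p = 0.4228 > α = 0.1, fail to reject H₀.
There is insufficient evidence to reject the null hypothesis; the result is not statistically significant at the 0.1 level.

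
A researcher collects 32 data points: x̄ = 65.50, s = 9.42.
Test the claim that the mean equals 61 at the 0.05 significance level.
One-sample t-test:
H₀: μ = 61
H₁: μ ≠ 61
df = n - 1 = 31
t = (x̄ - μ₀) / (s/√n) = (65.50 - 61) / (9.42/√32) = 2.702
p-value = 0.0111

Since p-value < α = 0.05, we reject H₀.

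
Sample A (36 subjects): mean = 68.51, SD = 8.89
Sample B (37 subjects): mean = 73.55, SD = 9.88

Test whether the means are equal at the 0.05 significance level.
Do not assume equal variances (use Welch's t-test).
Welch's two-sample t-test:
H₀: μ₁ = μ₂
H₁: μ₁ ≠ μ₂
s₁²/n₁ = 8.89²/36 = 2.1953,  s₂²/n₂ = 9.88²/37 = 2.6382
SE = √(s₁²/n₁ + s₂²/n₂) = √(2.1953 + 2.6382) = 2.1985
df (Welch-Satterthwaite) = (s₁²/n₁ + s₂²/n₂)² / [(s₁²/n₁)²/(n₁-1) + (s₂²/n₂)²/(n₂-1)] ≈ 70.58
t = (x̄₁ - x̄₂) / SE = (68.51 - 73.55) / 2.1985 = -5.04 / 2.1985 = -2.292
p-value = 0.0249

Since p-value < α = 0.05, we reject H₀.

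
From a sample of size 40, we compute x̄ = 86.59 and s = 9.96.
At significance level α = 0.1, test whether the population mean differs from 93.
One-sample t-test:
H₀: μ = 93
H₁: μ ≠ 93
df = n - 1 = 39
t = (x̄ - μ₀) / (s/√n) = (86.59 - 93) / (9.96/√40) = -4.070
p-value = 0.0002

Since p-value < α = 0.1, we reject H₀.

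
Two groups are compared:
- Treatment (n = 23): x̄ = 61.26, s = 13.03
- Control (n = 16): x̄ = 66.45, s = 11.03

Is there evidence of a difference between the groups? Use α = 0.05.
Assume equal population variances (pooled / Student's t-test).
Student's two-sample t-test (equal variances):
H₀: μ₁ = μ₂
H₁: μ₁ ≠ μ₂
df = n₁ + n₂ - 2 = 37
Pooled variance s_p² = [(n₁-1)s₁² + (n₂-1)s₂²] / (n₁ + n₂ - 2) = [(22)(13.03²) + (15)(11.03²)] / 37 = 150.2728
SE = √(s_p²(1/n₁ + 1/n₂)) = √(150.2728 × (1/23 + 1/16)) = 3.9907
t = (x̄₁ - x̄₂) / SE = (61.26 - 66.45) / 3.9907 = -5.19 / 3.9907 = -1.301
p-value = 0.2015

Since p-value > α = 0.05, we fail to reject H₀.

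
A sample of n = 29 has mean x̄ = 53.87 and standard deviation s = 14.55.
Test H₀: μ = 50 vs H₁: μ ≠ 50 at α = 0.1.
One-sample t-test:
H₀: μ = 50
H₁: μ ≠ 50
df = n - 1 = 28
t = (x̄ - μ₀) / (s/√n) = (53.87 - 50) / (14.55/√29) = 1.432
p-value = 0.1631

Since p-value > α = 0.1, we fail to reject H₀.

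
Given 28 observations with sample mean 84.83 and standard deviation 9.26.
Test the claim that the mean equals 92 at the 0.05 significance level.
One-sample t-test:
H₀: μ = 92
H₁: μ ≠ 92
df = n - 1 = 27
t = (x̄ - μ₀) / (s/√n) = (84.83 - 92) / (9.26/√28) = -4.097
p-value = 0.0003

Since p-value < α = 0.05, we reject H₀.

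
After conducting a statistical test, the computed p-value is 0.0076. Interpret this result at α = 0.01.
Since p = 0.0076 < α = 0.01, reject H₀.
There is sufficient evidence to reject the null hypothesis; the result is statistically significant at the 0.01 level.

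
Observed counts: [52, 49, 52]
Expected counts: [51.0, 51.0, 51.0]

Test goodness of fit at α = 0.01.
Chi-square goodness of fit test:
H₀: observed counts match expected distribution
H₁: observed counts differ from expected distribution
df = k - 1 = 2
χ² = Σ(O - E)²/E
   = (52 - 51.0)²/51.0 + (49 - 51.0)²/51.0 + (52 - 51.0)²/51.0
   = 0.020 + 0.078 + 0.020
   = 0.12
p-value = 0.9429

Since p-value > α = 0.01, we fail to reject H₀.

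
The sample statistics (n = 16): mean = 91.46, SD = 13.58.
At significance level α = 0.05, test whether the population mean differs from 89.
One-sample t-test:
H₀: μ = 89
H₁: μ ≠ 89
df = n - 1 = 15
t = (x̄ - μ₀) / (s/√n) = (91.46 - 89) / (13.58/√16) = 0.725
p-value = 0.4799

Since p-value > α = 0.05, we fail to reject H₀.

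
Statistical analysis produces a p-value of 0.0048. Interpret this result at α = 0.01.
Since p = 0.0048 < α = 0.01, reject H₀.
There is sufficient evidence to reject the null hypothesis; the result is statistically significant at the 0.01 level.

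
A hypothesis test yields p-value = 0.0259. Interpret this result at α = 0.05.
Since p = 0.0259 < α = 0.05, reject H₀.
There is sufficient evidence to reject the null hypothesis; the result is statistically significant at the 0.05 level.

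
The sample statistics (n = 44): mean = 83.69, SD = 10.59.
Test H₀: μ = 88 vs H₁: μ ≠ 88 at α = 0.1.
One-sample t-test:
H₀: μ = 88
H₁: μ ≠ 88
df = n - 1 = 43
t = (x̄ - μ₀) / (s/√n) = (83.69 - 88) / (10.59/√44) = -2.700
p-value = 0.0099

Since p-value < α = 0.1, we reject H₀.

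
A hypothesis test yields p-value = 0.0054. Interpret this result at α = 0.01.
Since p = 0.0054 < α = 0.01, reject H₀.
There is sufficient evidence to reject the null hypothesis; the result is statistically significant at the 0.01 level.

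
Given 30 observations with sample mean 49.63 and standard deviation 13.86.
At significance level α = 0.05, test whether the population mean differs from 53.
One-sample t-test:
H₀: μ = 53
H₁: μ ≠ 53
df = n - 1 = 29
t = (x̄ - μ₀) / (s/√n) = (49.63 - 53) / (13.86/√30) = -1.332
p-value = 0.1933

Since p-value > α = 0.05, we fail to reject H₀.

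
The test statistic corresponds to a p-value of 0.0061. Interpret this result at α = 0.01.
Since p = 0.0061 < α = 0.01, reject H₀.
There is sufficient evidence to reject the null hypothesis; the result is statistically significant at the 0.01 level.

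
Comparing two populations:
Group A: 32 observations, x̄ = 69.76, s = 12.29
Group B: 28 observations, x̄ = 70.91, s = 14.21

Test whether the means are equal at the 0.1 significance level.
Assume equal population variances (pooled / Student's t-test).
Student's two-sample t-test (equal variances):
H₀: μ₁ = μ₂
H₁: μ₁ ≠ μ₂
df = n₁ + n₂ - 2 = 58
Pooled variance s_p² = [(n₁-1)s₁² + (n₂-1)s₂²] / (n₁ + n₂ - 2) = [(31)(12.29²) + (27)(14.21²)] / 58 = 174.7296
SE = √(s_p²(1/n₁ + 1/n₂)) = √(174.7296 × (1/32 + 1/28)) = 3.4206
t = (x̄₁ - x̄₂) / SE = (69.76 - 70.91) / 3.4206 = -1.15 / 3.4206 = -0.336
p-value = 0.7379

Since p-value > α = 0.1, we fail to reject H₀.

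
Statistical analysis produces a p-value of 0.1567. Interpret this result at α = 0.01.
Since p = 0.1567 > α = 0.01, fail to reject H₀.
There is insufficient evidence to reject the null hypothesis; the result is not statistically significant at the 0.01 level.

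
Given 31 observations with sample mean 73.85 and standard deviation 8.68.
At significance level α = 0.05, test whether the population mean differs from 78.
One-sample t-test:
H₀: μ = 78
H₁: μ ≠ 78
df = n - 1 = 30
t = (x̄ - μ₀) / (s/√n) = (73.85 - 78) / (8.68/√31) = -2.662
p-value = 0.0124

Since p-value < α = 0.05, we reject H₀.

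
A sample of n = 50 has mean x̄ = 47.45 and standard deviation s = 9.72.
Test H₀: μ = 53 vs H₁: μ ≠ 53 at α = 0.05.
One-sample t-test:
H₀: μ = 53
H₁: μ ≠ 53
df = n - 1 = 49
t = (x̄ - μ₀) / (s/√n) = (47.45 - 53) / (9.72/√50) = -4.037
p-value = 0.0002

Since p-value < α = 0.05, we reject H₀.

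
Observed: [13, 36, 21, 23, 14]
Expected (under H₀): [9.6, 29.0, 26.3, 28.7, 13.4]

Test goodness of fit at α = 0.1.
Chi-square goodness of fit test:
H₀: observed counts match expected distribution
H₁: observed counts differ from expected distribution
df = k - 1 = 4
χ² = Σ(O - E)²/E
   = (13 - 9.6)²/9.6 + (36 - 29.0)²/29.0 + (21 - 26.3)²/26.3 + (23 - 28.7)²/28.7 + (14 - 13.4)²/13.4
   = 1.204 + 1.690 + 1.068 + 1.132 + 0.027
   = 5.12
p-value = 0.2751

Since p-value > α = 0.1, we fail to reject H₀.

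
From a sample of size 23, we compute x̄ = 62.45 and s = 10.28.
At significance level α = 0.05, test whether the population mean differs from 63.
One-sample t-test:
H₀: μ = 63
H₁: μ ≠ 63
df = n - 1 = 22
t = (x̄ - μ₀) / (s/√n) = (62.45 - 63) / (10.28/√23) = -0.257
p-value = 0.7999

Since p-value > α = 0.05, we fail to reject H₀.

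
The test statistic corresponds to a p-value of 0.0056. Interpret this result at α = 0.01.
Since p = 0.0056 < α = 0.01, reject H₀.
There is sufficient evidence to reject the null hypothesis; the result is statistically significant at the 0.01 level.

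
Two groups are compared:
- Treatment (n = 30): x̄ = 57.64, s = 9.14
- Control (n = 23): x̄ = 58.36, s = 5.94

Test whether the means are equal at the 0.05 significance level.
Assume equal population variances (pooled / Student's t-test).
Student's two-sample t-test (equal variances):
H₀: μ₁ = μ₂
H₁: μ₁ ≠ μ₂
df = n₁ + n₂ - 2 = 51
Pooled variance s_p² = [(n₁-1)s₁² + (n₂-1)s₂²] / (n₁ + n₂ - 2) = [(29)(9.14²) + (22)(5.94²)] / 51 = 62.7233
SE = √(s_p²(1/n₁ + 1/n₂)) = √(62.7233 × (1/30 + 1/23)) = 2.1950
t = (x̄₁ - x̄₂) / SE = (57.64 - 58.36) / 2.1950 = -0.72 / 2.1950 = -0.328
p-value = 0.7442

Since p-value > α = 0.05, we fail to reject H₀.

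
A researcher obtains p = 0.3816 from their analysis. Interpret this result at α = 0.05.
Since p = 0.3816 > α = 0.05, fail to reject H₀.
There is insufficient evidence to reject the null hypothesis; the result is not statistically significant at the 0.05 level.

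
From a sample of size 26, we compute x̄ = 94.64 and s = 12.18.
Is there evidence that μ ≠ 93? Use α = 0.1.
One-sample t-test:
H₀: μ = 93
H₁: μ ≠ 93
df = n - 1 = 25
t = (x̄ - μ₀) / (s/√n) = (94.64 - 93) / (12.18/√26) = 0.687
p-value = 0.4987

Since p-value > α = 0.1, we fail to reject H₀.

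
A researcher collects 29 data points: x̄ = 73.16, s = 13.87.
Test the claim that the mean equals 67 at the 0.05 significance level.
One-sample t-test:
H₀: μ = 67
H₁: μ ≠ 67
df = n - 1 = 28
t = (x̄ - μ₀) / (s/√n) = (73.16 - 67) / (13.87/√29) = 2.392
p-value = 0.0237

Since p-value < α = 0.05, we reject H₀.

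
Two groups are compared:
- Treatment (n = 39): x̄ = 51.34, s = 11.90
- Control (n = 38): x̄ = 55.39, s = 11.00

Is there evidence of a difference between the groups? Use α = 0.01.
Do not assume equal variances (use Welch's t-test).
Welch's two-sample t-test:
H₀: μ₁ = μ₂
H₁: μ₁ ≠ μ₂
s₁²/n₁ = 11.90²/39 = 3.6310,  s₂²/n₂ = 11.00²/38 = 3.1842
SE = √(s₁²/n₁ + s₂²/n₂) = √(3.6310 + 3.1842) = 2.6106
df (Welch-Satterthwaite) = (s₁²/n₁ + s₂²/n₂)² / [(s₁²/n₁)²/(n₁-1) + (s₂²/n₂)²/(n₂-1)] ≈ 74.80
t = (x̄₁ - x̄₂) / SE = (51.34 - 55.39) / 2.6106 = -4.05 / 2.6106 = -1.551
p-value = 0.1250

Since p-value > α = 0.01, we fail to reject H₀.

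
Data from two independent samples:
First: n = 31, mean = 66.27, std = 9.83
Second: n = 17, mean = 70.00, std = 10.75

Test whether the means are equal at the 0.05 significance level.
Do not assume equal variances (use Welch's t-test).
Welch's two-sample t-test:
H₀: μ₁ = μ₂
H₁: μ₁ ≠ μ₂
s₁²/n₁ = 9.83²/31 = 3.1171,  s₂²/n₂ = 10.75²/17 = 6.7978
SE = √(s₁²/n₁ + s₂²/n₂) = √(3.1171 + 6.7978) = 3.1488
df (Welch-Satterthwaite) = (s₁²/n₁ + s₂²/n₂)² / [(s₁²/n₁)²/(n₁-1) + (s₂²/n₂)²/(n₂-1)] ≈ 30.61
t = (x̄₁ - x̄₂) / SE = (66.27 - 70.00) / 3.1488 = -3.73 / 3.1488 = -1.185
p-value = 0.2453

Since p-value > α = 0.05, we fail to reject H₀.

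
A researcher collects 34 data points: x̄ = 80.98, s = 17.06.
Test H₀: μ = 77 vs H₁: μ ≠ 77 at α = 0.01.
One-sample t-test:
H₀: μ = 77
H₁: μ ≠ 77
df = n - 1 = 33
t = (x̄ - μ₀) / (s/√n) = (80.98 - 77) / (17.06/√34) = 1.360
p-value = 0.1829

Since p-value > α = 0.01, we fail to reject H₀.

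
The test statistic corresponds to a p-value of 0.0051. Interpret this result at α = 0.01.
Since p = 0.0051 < α = 0.01, reject H₀.
There is sufficient evidence to reject the null hypothesis; the result is statistically significant at the 0.01 level.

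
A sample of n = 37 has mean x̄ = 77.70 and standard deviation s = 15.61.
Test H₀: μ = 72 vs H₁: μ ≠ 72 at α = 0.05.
One-sample t-test:
H₀: μ = 72
H₁: μ ≠ 72
df = n - 1 = 36
t = (x̄ - μ₀) / (s/√n) = (77.70 - 72) / (15.61/√37) = 2.221
p-value = 0.0327

Since p-value < α = 0.05, we reject H₀.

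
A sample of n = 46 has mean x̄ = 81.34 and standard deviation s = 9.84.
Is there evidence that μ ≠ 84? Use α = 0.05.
One-sample t-test:
H₀: μ = 84
H₁: μ ≠ 84
df = n - 1 = 45
t = (x̄ - μ₀) / (s/√n) = (81.34 - 84) / (9.84/√46) = -1.833
p-value = 0.0734

Since p-value > α = 0.05, we fail to reject H₀.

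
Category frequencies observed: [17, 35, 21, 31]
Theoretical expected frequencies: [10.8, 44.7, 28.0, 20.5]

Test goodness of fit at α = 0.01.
Chi-square goodness of fit test:
H₀: observed counts match expected distribution
H₁: observed counts differ from expected distribution
df = k - 1 = 3
χ² = Σ(O - E)²/E
   = (17 - 10.8)²/10.8 + (35 - 44.7)²/44.7 + (21 - 28.0)²/28.0 + (31 - 20.5)²/20.5
   = 3.559 + 2.105 + 1.750 + 5.378
   = 12.79
p-value = 0.0051

Since p-value < α = 0.01, we reject H₀.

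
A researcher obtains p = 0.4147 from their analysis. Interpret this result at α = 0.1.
Since p = 0.4147 > α = 0.1, fail to reject H₀.
There is insufficient evidence to reject the null hypothesis; the result is not statistically significant at the 0.1 level.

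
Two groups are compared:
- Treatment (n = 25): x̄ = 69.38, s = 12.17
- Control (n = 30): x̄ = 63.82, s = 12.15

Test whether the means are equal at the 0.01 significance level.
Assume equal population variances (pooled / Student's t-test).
Student's two-sample t-test (equal variances):
H₀: μ₁ = μ₂
H₁: μ₁ ≠ μ₂
df = n₁ + n₂ - 2 = 53
Pooled variance s_p² = [(n₁-1)s₁² + (n₂-1)s₂²] / (n₁ + n₂ - 2) = [(24)(12.17²) + (29)(12.15²)] / 53 = 147.8428
SE = √(s_p²(1/n₁ + 1/n₂)) = √(147.8428 × (1/25 + 1/30)) = 3.2927
t = (x̄₁ - x̄₂) / SE = (69.38 - 63.82) / 3.2927 = 5.56 / 3.2927 = 1.689
p-value = 0.0972

Since p-value > α = 0.01, we fail to reject H₀.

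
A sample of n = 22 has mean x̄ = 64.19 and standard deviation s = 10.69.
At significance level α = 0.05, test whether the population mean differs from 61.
One-sample t-test:
H₀: μ = 61
H₁: μ ≠ 61
df = n - 1 = 21
t = (x̄ - μ₀) / (s/√n) = (64.19 - 61) / (10.69/√22) = 1.400
p-value = 0.1762

Since p-value > α = 0.05, we fail to reject H₀.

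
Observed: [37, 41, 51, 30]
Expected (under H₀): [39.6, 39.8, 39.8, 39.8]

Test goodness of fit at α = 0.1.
Chi-square goodness of fit test:
H₀: observed counts match expected distribution
H₁: observed counts differ from expected distribution
df = k - 1 = 3
χ² = Σ(O - E)²/E
   = (37 - 39.6)²/39.6 + (41 - 39.8)²/39.8 + (51 - 39.8)²/39.8 + (30 - 39.8)²/39.8
   = 0.171 + 0.036 + 3.152 + 2.413
   = 5.77
p-value = 0.1233

Since p-value > α = 0.1, we fail to reject H₀.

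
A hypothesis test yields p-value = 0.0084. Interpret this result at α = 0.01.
Since p = 0.0084 < α = 0.01, reject H₀.
There is sufficient evidence to reject the null hypothesis; the result is statistically significant at the 0.01 level.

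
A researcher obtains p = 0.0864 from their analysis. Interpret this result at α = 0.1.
Since p = 0.0864 < α = 0.1, reject H₀.
There is sufficient evidence to reject the null hypothesis; the result is statistically significant at the 0.1 level.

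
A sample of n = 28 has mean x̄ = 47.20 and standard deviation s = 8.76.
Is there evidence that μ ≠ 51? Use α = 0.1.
One-sample t-test:
H₀: μ = 51
H₁: μ ≠ 51
df = n - 1 = 27
t = (x̄ - μ₀) / (s/√n) = (47.20 - 51) / (8.76/√28) = -2.295
p-value = 0.0297

Since p-value < α = 0.1, we reject H₀.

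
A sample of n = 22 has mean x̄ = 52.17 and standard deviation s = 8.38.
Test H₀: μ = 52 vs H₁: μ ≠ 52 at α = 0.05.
One-sample t-test:
H₀: μ = 52
H₁: μ ≠ 52
df = n - 1 = 21
t = (x̄ - μ₀) / (s/√n) = (52.17 - 52) / (8.38/√22) = 0.095
p-value = 0.9251

Since p-value > α = 0.05, we fail to reject H₀.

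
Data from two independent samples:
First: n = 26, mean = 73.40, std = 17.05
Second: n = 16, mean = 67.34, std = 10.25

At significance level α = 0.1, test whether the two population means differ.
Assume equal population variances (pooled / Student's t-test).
Student's two-sample t-test (equal variances):
H₀: μ₁ = μ₂
H₁: μ₁ ≠ μ₂
df = n₁ + n₂ - 2 = 40
Pooled variance s_p² = [(n₁-1)s₁² + (n₂-1)s₂²] / (n₁ + n₂ - 2) = [(25)(17.05²) + (15)(10.25²)] / 40 = 221.0875
SE = √(s_p²(1/n₁ + 1/n₂)) = √(221.0875 × (1/26 + 1/16)) = 4.7245
t = (x̄₁ - x̄₂) / SE = (73.40 - 67.34) / 4.7245 = 6.06 / 4.7245 = 1.283
p-value = 0.2070

Since p-value > α = 0.1, we fail to reject H₀.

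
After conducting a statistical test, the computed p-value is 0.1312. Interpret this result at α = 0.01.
Since p = 0.1312 > α = 0.01, fail to reject H₀.
There is insufficient evidence to reject the null hypothesis; the result is not statistically significant at the 0.01 level.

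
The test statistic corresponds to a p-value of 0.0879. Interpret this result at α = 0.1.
Since p = 0.0879 < α = 0.1, reject H₀.
There is sufficient evidence to reject the null hypothesis; the result is statistically significant at the 0.1 level.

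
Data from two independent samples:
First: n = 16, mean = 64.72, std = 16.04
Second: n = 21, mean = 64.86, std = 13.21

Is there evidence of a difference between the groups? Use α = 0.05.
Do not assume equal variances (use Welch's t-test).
Welch's two-sample t-test:
H₀: μ₁ = μ₂
H₁: μ₁ ≠ μ₂
s₁²/n₁ = 16.04²/16 = 16.0801,  s₂²/n₂ = 13.21²/21 = 8.3097
SE = √(s₁²/n₁ + s₂²/n₂) = √(16.0801 + 8.3097) = 4.9386
df (Welch-Satterthwaite) = (s₁²/n₁ + s₂²/n₂)² / [(s₁²/n₁)²/(n₁-1) + (s₂²/n₂)²/(n₂-1)] ≈ 28.75
t = (x̄₁ - x̄₂) / SE = (64.72 - 64.86) / 4.9386 = -0.14 / 4.9386 = -0.028
p-value = 0.9776

Since p-value > α = 0.05, we fail to reject H₀.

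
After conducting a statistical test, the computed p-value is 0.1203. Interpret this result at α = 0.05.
Since p = 0.1203 > α = 0.05, fail to reject H₀.
There is insufficient evidence to reject the null hypothesis; the result is not statistically significant at the 0.05 level.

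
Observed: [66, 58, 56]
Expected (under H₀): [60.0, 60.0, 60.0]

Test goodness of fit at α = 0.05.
Chi-square goodness of fit test:
H₀: observed counts match expected distribution
H₁: observed counts differ from expected distribution
df = k - 1 = 2
χ² = Σ(O - E)²/E
   = (66 - 60.0)²/60.0 + (58 - 60.0)²/60.0 + (56 - 60.0)²/60.0
   = 0.600 + 0.067 + 0.267
   = 0.93
p-value = 0.6271

Since p-value > α = 0.05, we fail to reject H₀.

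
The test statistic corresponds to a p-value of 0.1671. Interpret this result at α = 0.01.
Since p = 0.1671 > α = 0.01, fail to reject H₀.
There is insufficient evidence to reject the null hypothesis; the result is not statistically significant at the 0.01 level.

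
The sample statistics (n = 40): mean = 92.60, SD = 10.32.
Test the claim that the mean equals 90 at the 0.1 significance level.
One-sample t-test:
H₀: μ = 90
H₁: μ ≠ 90
df = n - 1 = 39
t = (x̄ - μ₀) / (s/√n) = (92.60 - 90) / (10.32/√40) = 1.593
p-value = 0.1191

Since p-value > α = 0.1, we fail to reject H₀.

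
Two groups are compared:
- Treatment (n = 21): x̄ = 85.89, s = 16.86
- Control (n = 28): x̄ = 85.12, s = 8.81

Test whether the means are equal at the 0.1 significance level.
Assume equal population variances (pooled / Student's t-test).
Student's two-sample t-test (equal variances):
H₀: μ₁ = μ₂
H₁: μ₁ ≠ μ₂
df = n₁ + n₂ - 2 = 47
Pooled variance s_p² = [(n₁-1)s₁² + (n₂-1)s₂²] / (n₁ + n₂ - 2) = [(20)(16.86²) + (27)(8.81²)] / 47 = 165.5495
SE = √(s_p²(1/n₁ + 1/n₂)) = √(165.5495 × (1/21 + 1/28)) = 3.7143
t = (x̄₁ - x̄₂) / SE = (85.89 - 85.12) / 3.7143 = 0.77 / 3.7143 = 0.207
p-value = 0.8367

Since p-value > α = 0.1, we fail to reject H₀.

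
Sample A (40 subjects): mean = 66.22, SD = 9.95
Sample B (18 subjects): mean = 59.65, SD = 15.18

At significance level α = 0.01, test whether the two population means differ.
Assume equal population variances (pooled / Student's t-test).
Student's two-sample t-test (equal variances):
H₀: μ₁ = μ₂
H₁: μ₁ ≠ μ₂
df = n₁ + n₂ - 2 = 56
Pooled variance s_p² = [(n₁-1)s₁² + (n₂-1)s₂²] / (n₁ + n₂ - 2) = [(39)(9.95²) + (17)(15.18²)] / 56 = 138.9009
SE = √(s_p²(1/n₁ + 1/n₂)) = √(138.9009 × (1/40 + 1/18)) = 3.3450
t = (x̄₁ - x̄₂) / SE = (66.22 - 59.65) / 3.3450 = 6.57 / 3.3450 = 1.964
p-value = 0.0545

Since p-value > α = 0.01, we fail to reject H₀.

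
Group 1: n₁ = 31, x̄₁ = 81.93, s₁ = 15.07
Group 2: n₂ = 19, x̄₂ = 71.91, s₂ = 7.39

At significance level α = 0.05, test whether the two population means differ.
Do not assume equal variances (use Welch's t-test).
Welch's two-sample t-test:
H₀: μ₁ = μ₂
H₁: μ₁ ≠ μ₂
s₁²/n₁ = 15.07²/31 = 7.3260,  s₂²/n₂ = 7.39²/19 = 2.8743
SE = √(s₁²/n₁ + s₂²/n₂) = √(7.3260 + 2.8743) = 3.1938
df (Welch-Satterthwaite) = (s₁²/n₁ + s₂²/n₂)² / [(s₁²/n₁)²/(n₁-1) + (s₂²/n₂)²/(n₂-1)] ≈ 46.28
t = (x̄₁ - x̄₂) / SE = (81.93 - 71.91) / 3.1938 = 10.02 / 3.1938 = 3.137
p-value = 0.0030

Since p-value < α = 0.05, we reject H₀.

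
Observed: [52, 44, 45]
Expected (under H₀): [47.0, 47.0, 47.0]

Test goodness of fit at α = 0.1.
Chi-square goodness of fit test:
H₀: observed counts match expected distribution
H₁: observed counts differ from expected distribution
df = k - 1 = 2
χ² = Σ(O - E)²/E
   = (52 - 47.0)²/47.0 + (44 - 47.0)²/47.0 + (45 - 47.0)²/47.0
   = 0.532 + 0.191 + 0.085
   = 0.81
p-value = 0.6675

Since p-value > α = 0.1, we fail to reject H₀.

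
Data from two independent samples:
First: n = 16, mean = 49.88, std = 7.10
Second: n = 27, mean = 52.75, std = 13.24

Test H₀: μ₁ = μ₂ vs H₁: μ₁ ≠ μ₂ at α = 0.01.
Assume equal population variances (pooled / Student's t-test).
Student's two-sample t-test (equal variances):
H₀: μ₁ = μ₂
H₁: μ₁ ≠ μ₂
df = n₁ + n₂ - 2 = 41
Pooled variance s_p² = [(n₁-1)s₁² + (n₂-1)s₂²] / (n₁ + n₂ - 2) = [(15)(7.10²) + (26)(13.24²)] / 41 = 129.6070
SE = √(s_p²(1/n₁ + 1/n₂)) = √(129.6070 × (1/16 + 1/27)) = 3.5918
t = (x̄₁ - x̄₂) / SE = (49.88 - 52.75) / 3.5918 = -2.87 / 3.5918 = -0.799
p-value = 0.4289

Since p-value > α = 0.01, we fail to reject H₀.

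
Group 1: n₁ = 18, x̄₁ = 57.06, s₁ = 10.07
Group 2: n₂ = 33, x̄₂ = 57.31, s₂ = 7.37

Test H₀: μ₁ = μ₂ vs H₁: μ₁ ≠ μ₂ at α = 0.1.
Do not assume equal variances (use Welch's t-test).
Welch's two-sample t-test:
H₀: μ₁ = μ₂
H₁: μ₁ ≠ μ₂
s₁²/n₁ = 10.07²/18 = 5.6336,  s₂²/n₂ = 7.37²/33 = 1.6460
SE = √(s₁²/n₁ + s₂²/n₂) = √(5.6336 + 1.6460) = 2.6981
df (Welch-Satterthwaite) = (s₁²/n₁ + s₂²/n₂)² / [(s₁²/n₁)²/(n₁-1) + (s₂²/n₂)²/(n₂-1)] ≈ 27.15
t = (x̄₁ - x̄₂) / SE = (57.06 - 57.31) / 2.6981 = -0.25 / 2.6981 = -0.093
p-value = 0.9269

Since p-value > α = 0.1, we fail to reject H₀.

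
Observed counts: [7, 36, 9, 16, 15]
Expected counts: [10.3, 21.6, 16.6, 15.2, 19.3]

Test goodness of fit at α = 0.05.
Chi-square goodness of fit test:
H₀: observed counts match expected distribution
H₁: observed counts differ from expected distribution
df = k - 1 = 4
χ² = Σ(O - E)²/E
   = (7 - 10.3)²/10.3 + (36 - 21.6)²/21.6 + (9 - 16.6)²/16.6 + (16 - 15.2)²/15.2 + (15 - 19.3)²/19.3
   = 1.057 + 9.600 + 3.480 + 0.042 + 0.958
   = 15.14
p-value = 0.0044

Since p-value < α = 0.05, we reject H₀.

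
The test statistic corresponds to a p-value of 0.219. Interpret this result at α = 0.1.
Since p = 0.219 > α = 0.1, fail to reject H₀.
There is insufficient evidence to reject the null hypothesis; the result is not statistically significant at the 0.1 level.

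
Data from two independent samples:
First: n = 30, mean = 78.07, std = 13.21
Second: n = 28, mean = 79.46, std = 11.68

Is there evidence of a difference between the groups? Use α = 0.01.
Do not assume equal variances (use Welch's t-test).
Welch's two-sample t-test:
H₀: μ₁ = μ₂
H₁: μ₁ ≠ μ₂
s₁²/n₁ = 13.21²/30 = 5.8168,  s₂²/n₂ = 11.68²/28 = 4.8722
SE = √(s₁²/n₁ + s₂²/n₂) = √(5.8168 + 4.8722) = 3.2694
df (Welch-Satterthwaite) = (s₁²/n₁ + s₂²/n₂)² / [(s₁²/n₁)²/(n₁-1) + (s₂²/n₂)²/(n₂-1)] ≈ 55.84
t = (x̄₁ - x̄₂) / SE = (78.07 - 79.46) / 3.2694 = -1.39 / 3.2694 = -0.425
p-value = 0.6724

Since p-value > α = 0.01, we fail to reject H₀.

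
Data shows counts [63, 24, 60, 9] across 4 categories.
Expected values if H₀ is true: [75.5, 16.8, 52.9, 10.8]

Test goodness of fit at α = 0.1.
Chi-square goodness of fit test:
H₀: observed counts match expected distribution
H₁: observed counts differ from expected distribution
df = k - 1 = 3
χ² = Σ(O - E)²/E
   = (63 - 75.5)²/75.5 + (24 - 16.8)²/16.8 + (60 - 52.9)²/52.9 + (9 - 10.8)²/10.8
   = 2.070 + 3.086 + 0.953 + 0.300
   = 6.41
p-value = 0.0934

Since p-value < α = 0.1, we reject H₀.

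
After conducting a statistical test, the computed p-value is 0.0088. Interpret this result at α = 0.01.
Since p = 0.0088 < α = 0.01, reject H₀.
There is sufficient evidence to reject the null hypothesis; the result is statistically significant at the 0.01 level.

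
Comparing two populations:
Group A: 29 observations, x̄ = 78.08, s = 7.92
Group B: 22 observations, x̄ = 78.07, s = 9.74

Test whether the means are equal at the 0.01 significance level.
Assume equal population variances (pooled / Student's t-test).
Student's two-sample t-test (equal variances):
H₀: μ₁ = μ₂
H₁: μ₁ ≠ μ₂
df = n₁ + n₂ - 2 = 49
Pooled variance s_p² = [(n₁-1)s₁² + (n₂-1)s₂²] / (n₁ + n₂ - 2) = [(28)(7.92²) + (21)(9.74²)] / 49 = 76.5012
SE = √(s_p²(1/n₁ + 1/n₂)) = √(76.5012 × (1/29 + 1/22)) = 2.4729
t = (x̄₁ - x̄₂) / SE = (78.08 - 78.07) / 2.4729 = 0.01 / 2.4729 = 0.004
p-value = 0.9968

Since p-value > α = 0.01, we fail to reject H₀.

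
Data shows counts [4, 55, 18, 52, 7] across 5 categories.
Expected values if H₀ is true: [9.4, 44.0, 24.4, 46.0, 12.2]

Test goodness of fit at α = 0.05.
Chi-square goodness of fit test:
H₀: observed counts match expected distribution
H₁: observed counts differ from expected distribution
df = k - 1 = 4
χ² = Σ(O - E)²/E
   = (4 - 9.4)²/9.4 + (55 - 44.0)²/44.0 + (18 - 24.4)²/24.4 + (52 - 46.0)²/46.0 + (7 - 12.2)²/12.2
   = 3.102 + 2.750 + 1.679 + 0.783 + 2.216
   = 10.53
p-value = 0.0324

Since p-value < α = 0.05, we reject H₀.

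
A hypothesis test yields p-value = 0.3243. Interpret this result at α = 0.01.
Since p = 0.3243 > α = 0.01, fail to reject H₀.
There is insufficient evidence to reject the null hypothesis; the result is not statistically significant at the 0.01 level.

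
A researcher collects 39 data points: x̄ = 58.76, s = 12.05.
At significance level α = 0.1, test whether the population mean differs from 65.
One-sample t-test:
H₀: μ = 65
H₁: μ ≠ 65
df = n - 1 = 38
t = (x̄ - μ₀) / (s/√n) = (58.76 - 65) / (12.05/√39) = -3.234
p-value = 0.0025

Since p-value < α = 0.1, we reject H₀.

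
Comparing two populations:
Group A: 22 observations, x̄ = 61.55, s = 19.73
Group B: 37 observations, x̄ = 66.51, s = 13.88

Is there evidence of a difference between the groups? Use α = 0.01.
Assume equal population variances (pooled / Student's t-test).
Student's two-sample t-test (equal variances):
H₀: μ₁ = μ₂
H₁: μ₁ ≠ μ₂
df = n₁ + n₂ - 2 = 57
Pooled variance s_p² = [(n₁-1)s₁² + (n₂-1)s₂²] / (n₁ + n₂ - 2) = [(21)(19.73²) + (36)(13.88²)] / 57 = 265.0928
SE = √(s_p²(1/n₁ + 1/n₂)) = √(265.0928 × (1/22 + 1/37)) = 4.3834
t = (x̄₁ - x̄₂) / SE = (61.55 - 66.51) / 4.3834 = -4.96 / 4.3834 = -1.132
p-value = 0.2626

Since p-value > α = 0.01, we fail to reject H₀.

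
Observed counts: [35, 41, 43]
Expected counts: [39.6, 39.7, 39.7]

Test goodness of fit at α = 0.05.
Chi-square goodness of fit test:
H₀: observed counts match expected distribution
H₁: observed counts differ from expected distribution
df = k - 1 = 2
χ² = Σ(O - E)²/E
   = (35 - 39.6)²/39.6 + (41 - 39.7)²/39.7 + (43 - 39.7)²/39.7
   = 0.534 + 0.043 + 0.274
   = 0.85
p-value = 0.6534

Since p-value > α = 0.05, we fail to reject H₀.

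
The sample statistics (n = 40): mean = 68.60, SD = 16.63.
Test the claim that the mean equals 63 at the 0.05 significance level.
One-sample t-test:
H₀: μ = 63
H₁: μ ≠ 63
df = n - 1 = 39
t = (x̄ - μ₀) / (s/√n) = (68.60 - 63) / (16.63/√40) = 2.130
p-value = 0.0396

Since p-value < α = 0.05, we reject H₀.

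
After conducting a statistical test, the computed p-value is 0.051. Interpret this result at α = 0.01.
Since p = 0.051 > α = 0.01, fail to reject H₀.
There is insufficient evidence to reject the null hypothesis; the result is not statistically significant at the 0.01 level.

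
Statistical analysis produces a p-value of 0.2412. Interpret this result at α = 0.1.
Since p = 0.2412 > α = 0.1, fail to reject H₀.
There is insufficient evidence to reject the null hypothesis; the result is not statistically significant at the 0.1 level.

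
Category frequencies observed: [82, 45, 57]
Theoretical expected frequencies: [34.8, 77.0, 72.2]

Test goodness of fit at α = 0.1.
Chi-square goodness of fit test:
H₀: observed counts match expected distribution
H₁: observed counts differ from expected distribution
df = k - 1 = 2
χ² = Σ(O - E)²/E
   = (82 - 34.8)²/34.8 + (45 - 77.0)²/77.0 + (57 - 72.2)²/72.2
   = 64.018 + 13.299 + 3.200
   = 80.52
p-value < 0.0001

Since p-value < α = 0.1, we reject H₀.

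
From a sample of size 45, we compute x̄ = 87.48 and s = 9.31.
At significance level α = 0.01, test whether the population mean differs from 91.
One-sample t-test:
H₀: μ = 91
H₁: μ ≠ 91
df = n - 1 = 44
t = (x̄ - μ₀) / (s/√n) = (87.48 - 91) / (9.31/√45) = -2.536
p-value = 0.0148

Since p-value > α = 0.01, we fail to reject H₀.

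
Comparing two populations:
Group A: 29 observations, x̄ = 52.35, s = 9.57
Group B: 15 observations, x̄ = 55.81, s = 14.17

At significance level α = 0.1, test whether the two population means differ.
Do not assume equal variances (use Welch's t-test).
Welch's two-sample t-test:
H₀: μ₁ = μ₂
H₁: μ₁ ≠ μ₂
s₁²/n₁ = 9.57²/29 = 3.1581,  s₂²/n₂ = 14.17²/15 = 13.3859
SE = √(s₁²/n₁ + s₂²/n₂) = √(3.1581 + 13.3859) = 4.0674
df (Welch-Satterthwaite) = (s₁²/n₁ + s₂²/n₂)² / [(s₁²/n₁)²/(n₁-1) + (s₂²/n₂)²/(n₂-1)] ≈ 20.81
t = (x̄₁ - x̄₂) / SE = (52.35 - 55.81) / 4.0674 = -3.46 / 4.0674 = -0.851
p-value = 0.4046

Since p-value > α = 0.1, we fail to reject H₀.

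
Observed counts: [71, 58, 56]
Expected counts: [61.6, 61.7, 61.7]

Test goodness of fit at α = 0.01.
Chi-square goodness of fit test:
H₀: observed counts match expected distribution
H₁: observed counts differ from expected distribution
df = k - 1 = 2
χ² = Σ(O - E)²/E
   = (71 - 61.6)²/61.6 + (58 - 61.7)²/61.7 + (56 - 61.7)²/61.7
   = 1.434 + 0.222 + 0.527
   = 2.18
p-value = 0.3357

Since p-value > α = 0.01, we fail to reject H₀.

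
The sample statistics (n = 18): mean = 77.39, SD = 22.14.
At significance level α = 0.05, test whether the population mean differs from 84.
One-sample t-test:
H₀: μ = 84
H₁: μ ≠ 84
df = n - 1 = 17
t = (x̄ - μ₀) / (s/√n) = (77.39 - 84) / (22.14/√18) = -1.267
p-value = 0.2224

Since p-value > α = 0.05, we fail to reject H₀.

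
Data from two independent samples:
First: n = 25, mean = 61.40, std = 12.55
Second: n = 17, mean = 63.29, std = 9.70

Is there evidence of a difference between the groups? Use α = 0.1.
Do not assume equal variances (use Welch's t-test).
Welch's two-sample t-test:
H₀: μ₁ = μ₂
H₁: μ₁ ≠ μ₂
s₁²/n₁ = 12.55²/25 = 6.3001,  s₂²/n₂ = 9.70²/17 = 5.5347
SE = √(s₁²/n₁ + s₂²/n₂) = √(6.3001 + 5.5347) = 3.4402
df (Welch-Satterthwaite) = (s₁²/n₁ + s₂²/n₂)² / [(s₁²/n₁)²/(n₁-1) + (s₂²/n₂)²/(n₂-1)] ≈ 39.25
t = (x̄₁ - x̄₂) / SE = (61.40 - 63.29) / 3.4402 = -1.89 / 3.4402 = -0.549
p-value = 0.5858

Since p-value > α = 0.1, we fail to reject H₀.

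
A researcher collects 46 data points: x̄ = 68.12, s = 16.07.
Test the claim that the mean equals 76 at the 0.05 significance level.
One-sample t-test:
H₀: μ = 76
H₁: μ ≠ 76
df = n - 1 = 45
t = (x̄ - μ₀) / (s/√n) = (68.12 - 76) / (16.07/√46) = -3.326
p-value = 0.0018

Since p-value < α = 0.05, we reject H₀.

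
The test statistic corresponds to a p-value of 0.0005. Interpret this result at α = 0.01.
Since p = 0.0005 < α = 0.01, reject H₀.
There is sufficient evidence to reject the null hypothesis; the result is statistically significant at the 0.01 level.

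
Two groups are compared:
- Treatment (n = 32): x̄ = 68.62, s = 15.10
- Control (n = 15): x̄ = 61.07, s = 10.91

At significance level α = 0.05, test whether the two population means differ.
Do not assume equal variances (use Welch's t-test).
Welch's two-sample t-test:
H₀: μ₁ = μ₂
H₁: μ₁ ≠ μ₂
s₁²/n₁ = 15.10²/32 = 7.1253,  s₂²/n₂ = 10.91²/15 = 7.9352
SE = √(s₁²/n₁ + s₂²/n₂) = √(7.1253 + 7.9352) = 3.8808
df (Welch-Satterthwaite) = (s₁²/n₁ + s₂²/n₂)² / [(s₁²/n₁)²/(n₁-1) + (s₂²/n₂)²/(n₂-1)] ≈ 36.97
t = (x̄₁ - x̄₂) / SE = (68.62 - 61.07) / 3.8808 = 7.55 / 3.8808 = 1.945
p-value = 0.0594

Since p-value > α = 0.05, we fail to reject H₀.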